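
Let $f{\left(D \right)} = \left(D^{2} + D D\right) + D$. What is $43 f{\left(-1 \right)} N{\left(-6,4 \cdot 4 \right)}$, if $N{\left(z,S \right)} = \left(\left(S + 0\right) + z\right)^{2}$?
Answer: $4300$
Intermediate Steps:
$f{\left(D \right)} = D + 2 D^{2}$ ($f{\left(D \right)} = \left(D^{2} + D^{2}\right) + D = 2 D^{2} + D = D + 2 D^{2}$)
$N{\left(z,S \right)} = \left(S + z\right)^{2}$
$43 f{\left(-1 \right)} N{\left(-6,4 \cdot 4 \right)} = 43 \left(- (1 + 2 \left(-1\right))\right) \left(4 \cdot 4 - 6\right)^{2} = 43 \left(- (1 - 2)\right) \left(16 - 6\right)^{2} = 43 \left(\left(-1\right) \left(-1\right)\right) 10^{2} = 43 \cdot 1 \cdot 100 = 43 \cdot 100 = 4300$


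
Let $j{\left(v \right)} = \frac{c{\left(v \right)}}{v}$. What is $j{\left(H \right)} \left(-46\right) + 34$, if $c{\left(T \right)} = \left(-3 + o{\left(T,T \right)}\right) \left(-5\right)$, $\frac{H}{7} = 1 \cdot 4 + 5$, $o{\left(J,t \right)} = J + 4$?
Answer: $\frac{16862}{63} \approx 267.65$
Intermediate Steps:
$o{\left(J,t \right)} = 4 + J$
$H = 63$ ($H = 7 \left(1 \cdot 4 + 5\right) = 7 \left(4 + 5\right) = 7 \cdot 9 = 63$)
$c{\left(T \right)} = -5 - 5 T$ ($c{\left(T \right)} = \left(-3 + \left(4 + T\right)\right) \left(-5\right) = \left(1 + T\right) \left(-5\right) = -5 - 5 T$)
$j{\left(v \right)} = \frac{-5 - 5 v}{v}$
$j{\left(H \right)} \left(-46\right) + 34 = \left(-5 - \frac{5}{63}\right) \left(-46\right) + 34 = \left(- \frac{320}{63}\right) \left(-46\right) + 34 = \frac{14720}{63} + 34 = \frac{16862}{63}$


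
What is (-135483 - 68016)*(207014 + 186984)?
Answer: -80178199002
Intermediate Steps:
(-135483 - 68016)*(207014 + 186984) = -203499*393998 = -80178199002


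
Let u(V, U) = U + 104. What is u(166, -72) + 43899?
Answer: 43931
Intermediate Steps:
u(V, U) = 104 + U
u(166, -72) + 43899 = (104 - 72) + 43899 = 32 + 43899 = 43931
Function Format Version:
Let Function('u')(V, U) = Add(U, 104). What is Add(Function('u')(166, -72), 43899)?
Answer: 43931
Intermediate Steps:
Function('u')(V, U) = Add(104, U)
Add(Function('u')(166, -72), 43899) = Add(Add(104, -72), 43899) = Add(32, 43899) = 43931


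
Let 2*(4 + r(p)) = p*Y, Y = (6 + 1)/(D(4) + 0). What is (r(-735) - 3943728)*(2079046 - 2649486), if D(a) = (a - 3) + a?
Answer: 2249955973460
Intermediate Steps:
D(a) = -3 + 2*a (D(a) = (-3 + a) + a = -3 + 2*a)
Y = 7/5 (Y = (6 + 1)/((-3 + 2*4) + 0) = 7/((-3 + 8) + 0) = 7/(5 + 0) = 7/5 ≈ 1.4000)
r(p) = -4 + 7*p/10 (r(p) = -4 + (p*(7/5))/2 = -4 + (7*p/5)/2 = -4 + 7*p/10)
(r(-735) - 3943728)*(2079046 - 2649486) = ((-4 + (7/10)*(-735)) - 3943728)*(2079046 - 2649486) = ((-4 - 1029/2) - 3943728)*(-570440) = (-1037/2 - 3943728)*(-570440) = -7888493/2*(-570440) = 2249955973460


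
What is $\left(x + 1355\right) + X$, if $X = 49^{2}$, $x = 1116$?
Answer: $4872$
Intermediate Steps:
$X = 2401$
$\left(x + 1355\right) + X = \left(1116 + 1355\right) + 2401 = 2471 + 2401 = 4872$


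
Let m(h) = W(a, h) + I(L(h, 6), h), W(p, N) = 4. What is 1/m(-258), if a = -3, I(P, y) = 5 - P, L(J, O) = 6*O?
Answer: -1/27 ≈ -0.037037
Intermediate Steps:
m(h) = -27 (m(h) = 4 + (5 - 6*6) = 4 + (5 - 1*36) = 4 + (5 - 36) = 4 - 31 = -27)
1/m(-258) = 1/(-27) = -1/27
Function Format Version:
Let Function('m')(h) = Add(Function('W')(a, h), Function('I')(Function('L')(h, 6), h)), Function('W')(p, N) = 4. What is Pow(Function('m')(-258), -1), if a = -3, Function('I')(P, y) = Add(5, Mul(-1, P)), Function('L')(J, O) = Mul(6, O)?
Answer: Rational(-1, 27) ≈ -0.037037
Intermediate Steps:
Function('m')(h) = -27 (Function('m')(h) = Add(4, Add(5, Mul(-1, Mul(6, 6)))) = Add(4, Add(5, Mul(-1, 36))) = Add(4, Add(5, -36)) = Add(4, -31) = -27)
Pow(Function('m')(-258), -1) = Pow(-27, -1) = Rational(-1, 27)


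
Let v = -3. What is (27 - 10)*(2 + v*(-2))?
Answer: 136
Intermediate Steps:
(27 - 10)*(2 + v*(-2)) = (27 - 10)*(2 - 3*(-2)) = 17*(2 + 6) = 17*8 = 136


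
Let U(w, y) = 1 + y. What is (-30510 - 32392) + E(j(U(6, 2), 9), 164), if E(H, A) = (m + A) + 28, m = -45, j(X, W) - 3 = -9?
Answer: -62755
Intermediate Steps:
j(X, W) = -6 (j(X, W) = 3 - 9 = -6)
E(H, A) = -17 + A (E(H, A) = (-45 + A) + 28 = -17 + A)
(-30510 - 32392) + E(j(U(6, 2), 9), 164) = (-30510 - 32392) + (-17 + 164) = -62902 + 147 = -62755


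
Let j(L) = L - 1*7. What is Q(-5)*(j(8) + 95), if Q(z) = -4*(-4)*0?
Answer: 0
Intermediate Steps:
j(L) = -7 + L (j(L) = L - 7 = -7 + L)
Q(z) = 0 (Q(z) = 16*0 = 0)
Q(-5)*(j(8) + 95) = 0*((-7 + 8) + 95) = 0*(1 + 95) = 0*96 = 0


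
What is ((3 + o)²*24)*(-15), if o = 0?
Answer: -3240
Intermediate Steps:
((3 + o)²*24)*(-15) = ((3 + 0)²*24)*(-15) = (3²*24)*(-15) = (9*24)*(-15) = 216*(-15) = -3240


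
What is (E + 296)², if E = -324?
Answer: 784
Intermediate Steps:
(E + 296)² = (-324 + 296)² = (-28)² = 784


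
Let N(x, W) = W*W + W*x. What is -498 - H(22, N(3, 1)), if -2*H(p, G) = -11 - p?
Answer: -1029/2 ≈ -514.50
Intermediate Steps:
N(x, W) = W² + W*x
H(p, G) = 11/2 + p/2 (H(p, G) = -(-11 - p)/2 = 11/2 + p/2)
-498 - H(22, N(3, 1)) = -498 - (11/2 + (½)*22) = -498 - (11/2 + 11) = -498 - 1*33/2 = -498 - 33/2 = -1029/2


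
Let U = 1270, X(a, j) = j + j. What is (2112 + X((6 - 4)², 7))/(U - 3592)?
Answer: -1063/1161 ≈ -0.91559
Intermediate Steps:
X(a, j) = 2*j
(2112 + X((6 - 4)², 7))/(U - 3592) = (2112 + 2*7)/(1270 - 3592) = (2112 + 14)/(-2322) = 2126*(-1/2322) = -1063/1161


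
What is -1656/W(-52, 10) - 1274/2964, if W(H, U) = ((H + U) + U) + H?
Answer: 15389/798 ≈ 19.284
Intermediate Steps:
W(H, U) = 2*H + 2*U (W(H, U) = (H + 2*U) + H = 2*H + 2*U)
-1656/W(-52, 10) - 1274/2964 = -1656/(2*(-52) + 2*10) - 1274/2964 = -1656/(-104 + 20) - 1274*1/2964 = -1656/(-84) - 49/114 = -1656*(-1/84) - 49/114 = 138/7 - 49/114 = 15389/798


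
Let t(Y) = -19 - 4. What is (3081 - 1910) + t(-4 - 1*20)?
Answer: 1148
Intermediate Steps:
t(Y) = -23
(3081 - 1910) + t(-4 - 1*20) = (3081 - 1910) - 23 = 1171 - 23 = 1148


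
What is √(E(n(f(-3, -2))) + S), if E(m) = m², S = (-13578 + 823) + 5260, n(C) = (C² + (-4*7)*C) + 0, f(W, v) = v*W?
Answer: √9929 ≈ 99.644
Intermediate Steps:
f(W, v) = W*v
n(C) = C² - 28*C (n(C) = (C² - 28*C) + 0 = C² - 28*C)
S = -7495 (S = -12755 + 5260 = -7495)
√(E(n(f(-3, -2))) + S) = √(((-3*(-2))*(-28 - 3*(-2)))² - 7495) = √((6*(-28 + 6))² - 7495) = √((6*(-22))² - 7495) = √((-132)² - 7495) = √(17424 - 7495) = √9929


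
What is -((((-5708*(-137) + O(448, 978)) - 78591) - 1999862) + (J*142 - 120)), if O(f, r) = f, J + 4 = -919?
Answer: 1427195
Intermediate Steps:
J = -923 (J = -4 - 919 = -923)
-((((-5708*(-137) + O(448, 978)) - 78591) - 1999862) + (J*142 - 120)) = -((((-5708*(-137) + 448) - 78591) - 1999862) + (-923*142 - 120)) = -((((781996 + 448) - 78591) - 1999862) + (-131066 - 120)) = -(((782444 - 78591) - 1999862) - 131186) = -((703853 - 1999862) - 131186) = -(-1296009 - 131186) = -1*(-1427195) = 1427195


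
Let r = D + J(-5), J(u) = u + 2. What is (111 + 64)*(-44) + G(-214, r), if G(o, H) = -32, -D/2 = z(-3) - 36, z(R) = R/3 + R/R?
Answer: -7732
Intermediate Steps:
z(R) = 1 + R/3 (z(R) = R*(⅓) + 1 = R/3 + 1 = 1 + R/3)
J(u) = 2 + u
D = 72 (D = -2*((1 + (⅓)*(-3)) - 36) = -2*((1 - 1) - 36) = -2*(0 - 36) = -2*(-36) = 72)
r = 69 (r = 72 + (2 - 5) = 72 - 3 = 69)
(111 + 64)*(-44) + G(-214, r) = (111 + 64)*(-44) - 32 = 175*(-44) - 32 = -7700 - 32 = -7732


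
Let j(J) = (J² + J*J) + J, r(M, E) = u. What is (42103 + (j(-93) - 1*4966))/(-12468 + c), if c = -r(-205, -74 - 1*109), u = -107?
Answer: -54342/12361 ≈ -4.3962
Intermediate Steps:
r(M, E) = -107
j(J) = J + 2*J² (j(J) = (J² + J²) + J = 2*J² + J = J + 2*J²)
c = 107 (c = -1*(-107) = 107)
(42103 + (j(-93) - 1*4966))/(-12468 + c) = (42103 + (-93*(1 + 2*(-93)) - 1*4966))/(-12468 + 107) = (42103 + (-93*(1 - 186) - 4966))/(-12361) = (42103 + (-93*(-185) - 4966))*(-1/12361) = (42103 + (17205 - 4966))*(-1/12361) = (42103 + 12239)*(-1/12361) = 54342*(-1/12361) = -54342/12361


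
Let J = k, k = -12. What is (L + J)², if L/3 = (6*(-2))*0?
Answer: 144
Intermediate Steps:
J = -12
L = 0 (L = 3*((6*(-2))*0) = 3*(-12*0) = 3*0 = 0)
(L + J)² = (0 - 12)² = (-12)² = 144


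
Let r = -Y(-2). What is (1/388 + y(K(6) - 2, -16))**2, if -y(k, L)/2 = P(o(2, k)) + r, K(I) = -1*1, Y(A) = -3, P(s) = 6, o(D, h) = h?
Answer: 48762289/150544 ≈ 323.91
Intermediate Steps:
K(I) = -1
r = 3 (r = -1*(-3) = 3)
y(k, L) = -18 (y(k, L) = -2*(6 + 3) = -2*9 = -18)
(1/388 + y(K(6) - 2, -16))**2 = (1/388 - 18)**2 = (-6983/388)**2 = 48762289/150544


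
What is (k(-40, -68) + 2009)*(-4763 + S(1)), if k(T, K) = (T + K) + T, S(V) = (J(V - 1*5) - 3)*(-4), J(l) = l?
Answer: -8811835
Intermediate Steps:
S(V) = 32 - 4*V (S(V) = ((V - 1*5) - 3)*(-4) = ((V - 5) - 3)*(-4) = ((-5 + V) - 3)*(-4) = (-8 + V)*(-4) = 32 - 4*V)
k(T, K) = K + 2*T (k(T, K) = (K + T) + T = K + 2*T)
(k(-40, -68) + 2009)*(-4763 + S(1)) = ((-68 + 2*(-40)) + 2009)*(-4763 + (32 - 4*1)) = ((-68 - 80) + 2009)*(-4763 + (32 - 4)) = (-148 + 2009)*(-4763 + 28) = 1861*(-4735) = -8811835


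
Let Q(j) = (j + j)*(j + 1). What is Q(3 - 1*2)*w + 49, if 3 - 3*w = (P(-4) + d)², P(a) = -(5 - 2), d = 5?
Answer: 143/3 ≈ 47.667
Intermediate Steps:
P(a) = -3 (P(a) = -1*3 = -3)
w = -⅓ (w = 1 - (-3 + 5)²/3 = 1 - ⅓*2² = 1 - ⅓*4 = 1 - 4/3 = -⅓ ≈ -0.33333)
Q(j) = 2*j*(1 + j) (Q(j) = (2*j)*(1 + j) = 2*j*(1 + j))
Q(3 - 1*2)*w + 49 = (2*(3 - 1*2)*(1 + (3 - 1*2)))*(-⅓) + 49 = (2*(3 - 2)*(1 + (3 - 2)))*(-⅓) + 49 = (2*1*(1 + 1))*(-⅓) + 49 = (2*1*2)*(-⅓) + 49 = 4*(-⅓) + 49 = -4/3 + 49 = 143/3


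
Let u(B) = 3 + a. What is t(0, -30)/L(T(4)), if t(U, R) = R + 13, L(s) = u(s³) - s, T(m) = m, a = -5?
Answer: 17/6 ≈ 2.8333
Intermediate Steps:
u(B) = -2 (u(B) = 3 - 5 = -2)
L(s) = -2 - s
t(U, R) = 13 + R
t(0, -30)/L(T(4)) = (13 - 30)/(-2 - 1*4) = -17/(-2 - 4) = -17/(-6) = -17*(-⅙) = 17/6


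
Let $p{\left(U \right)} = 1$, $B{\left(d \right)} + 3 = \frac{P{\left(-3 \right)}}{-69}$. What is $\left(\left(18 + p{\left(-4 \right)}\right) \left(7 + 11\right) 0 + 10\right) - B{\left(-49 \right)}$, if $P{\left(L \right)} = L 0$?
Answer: $13$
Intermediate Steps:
$P{\left(L \right)} = 0$
$B{\left(d \right)} = -3$ ($B{\left(d \right)} = -3 + \frac{0}{-69} = -3 + 0 \left(- \frac{1}{69}\right) = -3 + 0 = -3$)
$\left(\left(18 + p{\left(-4 \right)}\right) \left(7 + 11\right) 0 + 10\right) - B{\left(-49 \right)} = \left(\left(18 + 1\right) \left(7 + 11\right) 0 + 10\right) - -3 = \left(19 \cdot 18 \cdot 0 + 10\right) + 3 = \left(342 \cdot 0 + 10\right) + 3 = \left(0 + 10\right) + 3 = 10 + 3 = 13$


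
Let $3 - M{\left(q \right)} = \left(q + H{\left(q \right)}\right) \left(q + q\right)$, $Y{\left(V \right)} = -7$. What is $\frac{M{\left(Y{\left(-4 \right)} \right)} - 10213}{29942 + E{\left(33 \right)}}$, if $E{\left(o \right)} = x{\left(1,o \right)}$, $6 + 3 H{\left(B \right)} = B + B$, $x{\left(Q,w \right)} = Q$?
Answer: $- \frac{31204}{89829} \approx -0.34737$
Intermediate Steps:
$H{\left(B \right)} = -2 + \frac{2 B}{3}$ ($H{\left(B \right)} = -2 + \frac{B + B}{3} = -2 + \frac{2 B}{3}$)
$E{\left(o \right)} = 1$
$M{\left(q \right)} = 3 - 2 q \left(-2 + \frac{5 q}{3}\right)$ ($M{\left(q \right)} = 3 - \left(q + \left(-2 + \frac{2 q}{3}\right)\right) \left(q + q\right) = 3 - \left(-2 + \frac{5 q}{3}\right) 2 q = 3 - 2 q \left(-2 + \frac{5 q}{3}\right)$)
$\frac{M{\left(Y{\left(-4 \right)} \right)} - 10213}{29942 + E{\left(33 \right)}} = \frac{\left(3 + 4 \left(-7\right) - \frac{10 \left(-7\right)^{2}}{3}\right) - 10213}{29942 + 1} = \frac{\left(3 - 28 - \frac{490}{3}\right) - 10213}{29943} = \left(\left(3 - 28 - \frac{490}{3}\right) - 10213\right) \frac{1}{29943} = \left(- \frac{565}{3} - 10213\right) \frac{1}{29943} = \left(- \frac{31204}{3}\right) \frac{1}{29943} = - \frac{31204}{89829}$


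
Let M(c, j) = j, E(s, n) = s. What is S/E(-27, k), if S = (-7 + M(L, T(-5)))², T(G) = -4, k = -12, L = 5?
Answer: -121/27 ≈ -4.4815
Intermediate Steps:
S = 121 (S = (-7 - 4)² = (-11)² = 121)
S/E(-27, k) = 121/(-27) = 121*(-1/27) = -121/27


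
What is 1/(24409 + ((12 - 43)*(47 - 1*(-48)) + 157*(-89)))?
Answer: 1/7491 ≈ 0.00013349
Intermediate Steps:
1/(24409 + ((12 - 43)*(47 - 1*(-48)) + 157*(-89))) = 1/(24409 + (-31*(47 + 48) - 13973)) = 1/(24409 + (-31*95 - 13973)) = 1/(24409 + (-2945 - 13973)) = 1/(24409 - 16918) = 1/7491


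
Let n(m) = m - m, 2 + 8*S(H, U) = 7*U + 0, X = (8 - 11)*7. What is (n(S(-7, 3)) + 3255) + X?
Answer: 3234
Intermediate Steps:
X = -21 (X = -3*7 = -21)
S(H, U) = -¼ + 7*U/8 (S(H, U) = -¼ + (7*U + 0)/8 = -¼ + (7*U)/8 = -¼ + 7*U/8)
n(m) = 0
(n(S(-7, 3)) + 3255) + X = (0 + 3255) - 21 = 3255 - 21 = 3234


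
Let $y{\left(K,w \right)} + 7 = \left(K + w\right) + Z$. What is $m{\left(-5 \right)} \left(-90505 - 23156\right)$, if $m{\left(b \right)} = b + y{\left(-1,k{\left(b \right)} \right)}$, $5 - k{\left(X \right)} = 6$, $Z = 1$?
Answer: $1477593$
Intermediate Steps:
$k{\left(X \right)} = -1$ ($k{\left(X \right)} = 5 - 6 = -1$)
$y{\left(K,w \right)} = -6 + K + w$ ($y{\left(K,w \right)} = -7 + \left(\left(K + w\right) + 1\right) = -7 + \left(1 + K + w\right) = -6 + K + w$)
$m{\left(b \right)} = -8 + b$ ($m{\left(b \right)} = b - 8 = -8 + b$)
$m{\left(-5 \right)} \left(-90505 - 23156\right) = \left(-8 - 5\right) \left(-90505 - 23156\right) = - 13 \left(-90505 - 23156\right) = \left(-13\right) \left(-113661\right) = 1477593$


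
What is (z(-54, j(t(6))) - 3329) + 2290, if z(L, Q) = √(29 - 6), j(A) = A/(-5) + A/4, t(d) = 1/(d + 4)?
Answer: -1039 + √23 ≈ -1034.2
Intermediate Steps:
t(d) = 1/(4 + d)
j(A) = A/20 (j(A) = A*(-⅕) + A*(¼) = -A/5 + A/4 = A/20)
z(L, Q) = √23
(z(-54, j(t(6))) - 3329) + 2290 = (√23 - 3329) + 2290 = (-3329 + √23) + 2290 = -1039 + √23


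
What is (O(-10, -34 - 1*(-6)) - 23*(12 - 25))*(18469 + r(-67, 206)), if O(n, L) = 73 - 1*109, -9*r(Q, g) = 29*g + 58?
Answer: 42129707/9 ≈ 4.6811e+6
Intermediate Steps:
r(Q, g) = -58/9 - 29*g/9 (r(Q, g) = -(29*g + 58)/9 = -(58 + 29*g)/9 = -58/9 - 29*g/9)
O(n, L) = -36 (O(n, L) = 73 - 109 = -36)
(O(-10, -34 - 1*(-6)) - 23*(12 - 25))*(18469 + r(-67, 206)) = (-36 - 23*(12 - 25))*(18469 + (-58/9 - 29/9*206)) = (-36 - 23*(-13))*(18469 + (-58/9 - 5974/9)) = (-36 + 299)*(18469 - 6032/9) = 263*(160189/9) = 42129707/9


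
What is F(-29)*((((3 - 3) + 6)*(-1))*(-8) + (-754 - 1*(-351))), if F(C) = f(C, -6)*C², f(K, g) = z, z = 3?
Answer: -895665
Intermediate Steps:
f(K, g) = 3
F(C) = 3*C²
F(-29)*((((3 - 3) + 6)*(-1))*(-8) + (-754 - 1*(-351))) = (3*(-29)²)*((((3 - 3) + 6)*(-1))*(-8) + (-754 - 1*(-351))) = (3*841)*(((0 + 6)*(-1))*(-8) + (-754 + 351)) = 2523*((6*(-1))*(-8) - 403) = 2523*(-6*(-8) - 403) = 2523*(48 - 403) = 2523*(-355) = -895665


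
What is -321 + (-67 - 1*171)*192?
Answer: -46017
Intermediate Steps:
-321 + (-67 - 1*171)*192 = -321 + (-67 - 171)*192 = -321 - 238*192 = -321 - 45696 = -46017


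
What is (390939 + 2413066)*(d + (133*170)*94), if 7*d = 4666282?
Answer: 54800525966310/7 ≈ 7.8286e+12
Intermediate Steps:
d = 4666282/7 (d = (1/7)*4666282 = 4666282/7 ≈ 6.6661e+5)
(390939 + 2413066)*(d + (133*170)*94) = (390939 + 2413066)*(4666282/7 + (133*170)*94) = 2804005*(4666282/7 + 22610*94) = 2804005*(4666282/7 + 2125340) = 2804005*(19543662/7) = 54800525966310/7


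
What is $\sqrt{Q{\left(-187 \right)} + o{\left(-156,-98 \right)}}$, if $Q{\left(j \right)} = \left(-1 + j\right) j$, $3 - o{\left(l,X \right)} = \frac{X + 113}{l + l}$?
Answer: $\frac{\sqrt{95070066}}{52} \approx 187.51$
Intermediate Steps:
$o{\left(l,X \right)} = 3 - \frac{113 + X}{2 l}$ ($o{\left(l,X \right)} = 3 - \frac{X + 113}{l + l} = 3 - \frac{113 + X}{2 l}$)
$Q{\left(j \right)} = j \left(-1 + j\right)$
$\sqrt{Q{\left(-187 \right)} + o{\left(-156,-98 \right)}} = \sqrt{- 187 \left(-1 - 187\right) + \frac{-113 - -98 + 6 \left(-156\right)}{2 \left(-156\right)}} = \sqrt{\left(-187\right) \left(-188\right) + \frac{1}{2} \left(- \frac{1}{156}\right) \left(-113 + 98 - 936\right)} = \sqrt{35156 + \frac{1}{2} \left(- \frac{1}{156}\right) \left(-951\right)} = \sqrt{35156 + \frac{317}{104}} = \sqrt{\frac{3656541}{104}} = \frac{\sqrt{95070066}}{52}$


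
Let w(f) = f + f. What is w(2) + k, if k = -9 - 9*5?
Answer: -50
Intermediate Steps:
w(f) = 2*f
k = -54 (k = -9 - 45 = -54)
w(2) + k = 2*2 - 54 = 4 - 54 = -50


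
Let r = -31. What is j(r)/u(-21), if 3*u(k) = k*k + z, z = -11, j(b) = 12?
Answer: 18/215 ≈ 0.083721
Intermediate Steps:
u(k) = -11/3 + k²/3 (u(k) = (k*k - 11)/3 = (k² - 11)/3 = (-11 + k²)/3 = -11/3 + k²/3)
j(r)/u(-21) = 12/(-11/3 + (⅓)*(-21)²) = 12/(-11/3 + (⅓)*441) = 12/(-11/3 + 147) = 12/(430/3) = 12*(3/430) = 18/215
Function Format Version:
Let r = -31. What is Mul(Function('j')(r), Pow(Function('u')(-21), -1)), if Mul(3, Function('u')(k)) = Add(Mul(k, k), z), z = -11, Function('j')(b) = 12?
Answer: Rational(18, 215) ≈ 0.083721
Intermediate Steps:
Function('u')(k) = Add(Rational(-11, 3), Mul(Rational(1, 3), Pow(k, 2))) (Function('u')(k) = Mul(Rational(1, 3), Add(Mul(k, k), -11)) = Mul(Rational(1, 3), Add(Pow(k, 2), -11)) = Mul(Rational(1, 3), Add(-11, Pow(k, 2))) = Add(Rational(-11, 3), Mul(Rational(1, 3), Pow(k, 2))))
Mul(Function('j')(r), Pow(Function('u')(-21), -1)) = Mul(12, Pow(Add(Rational(-11, 3), Mul(Rational(1, 3), Pow(-21, 2))), -1)) = Mul(12, Pow(Add(Rational(-11, 3), Mul(Rational(1, 3), 441)), -1)) = Mul(12, Pow(Add(Rational(-11, 3), 147), -1)) = Mul(12, Pow(Rational(430, 3), -1)) = Mul(12, Rational(3, 430)) = Rational(18, 215)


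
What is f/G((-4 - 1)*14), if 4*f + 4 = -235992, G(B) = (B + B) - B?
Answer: 58999/70 ≈ 842.84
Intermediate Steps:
G(B) = B (G(B) = 2*B - B = B)
f = -58999 (f = -1 + (¼)*(-235992) = -1 - 58998 = -58999)
f/G((-4 - 1)*14) = -58999*1/(14*(-4 - 1)) = -58999/((-5*14)) = -58999/(-70) = -58999*(-1/70) = 58999/70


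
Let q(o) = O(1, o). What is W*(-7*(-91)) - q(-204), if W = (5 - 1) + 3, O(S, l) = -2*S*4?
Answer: 4467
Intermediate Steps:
O(S, l) = -8*S
q(o) = -8 (q(o) = -8*1 = -8)
W = 7 (W = 4 + 3 = 7)
W*(-7*(-91)) - q(-204) = 7*(-7*(-91)) - 1*(-8) = 7*637 + 8 = 4459 + 8 = 4467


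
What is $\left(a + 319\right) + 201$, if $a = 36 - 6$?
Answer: $550$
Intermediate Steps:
$a = 30$
$\left(a + 319\right) + 201 = \left(30 + 319\right) + 201 = 349 + 201 = 550$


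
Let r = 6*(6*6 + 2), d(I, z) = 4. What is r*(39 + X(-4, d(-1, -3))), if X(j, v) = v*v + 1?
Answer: 12768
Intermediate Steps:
X(j, v) = 1 + v**2 (X(j, v) = v**2 + 1 = 1 + v**2)
r = 228 (r = 6*(36 + 2) = 6*38 = 228)
r*(39 + X(-4, d(-1, -3))) = 228*(39 + (1 + 4**2)) = 228*(39 + (1 + 16)) = 228*(39 + 17) = 228*56 = 12768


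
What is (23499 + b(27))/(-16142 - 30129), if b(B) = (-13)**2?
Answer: -23668/46271 ≈ -0.51151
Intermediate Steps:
b(B) = 169
(23499 + b(27))/(-16142 - 30129) = (23499 + 169)/(-16142 - 30129) = 23668/(-46271) = 23668*(-1/46271) = -23668/46271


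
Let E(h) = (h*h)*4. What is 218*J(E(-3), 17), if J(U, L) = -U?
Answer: -7848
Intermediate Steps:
E(h) = 4*h² (E(h) = h²*4 = 4*h²)
218*J(E(-3), 17) = 218*(-4*(-3)²) = 218*(-4*9) = 218*(-1*36) = 218*(-36) = -7848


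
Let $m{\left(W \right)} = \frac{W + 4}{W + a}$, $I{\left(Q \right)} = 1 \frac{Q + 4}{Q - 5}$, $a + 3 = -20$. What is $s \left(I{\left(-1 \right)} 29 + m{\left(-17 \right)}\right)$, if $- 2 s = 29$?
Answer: $\frac{16443}{80} \approx 205.54$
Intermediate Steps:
$a = -23$ ($a = -3 - 20 = -23$)
$s = - \frac{29}{2}$ ($s = \left(- \frac{1}{2}\right) 29 = - \frac{29}{2} \approx -14.5$)
$I{\left(Q \right)} = \frac{4 + Q}{-5 + Q}$ ($I{\left(Q \right)} = 1 \frac{4 + Q}{-5 + Q} = \frac{4 + Q}{-5 + Q}$)
$m{\left(W \right)} = \frac{4 + W}{-23 + W}$ ($m{\left(W \right)} = \frac{W + 4}{W - 23} = \frac{4 + W}{-23 + W}$)
$s \left(I{\left(-1 \right)} 29 + m{\left(-17 \right)}\right) = - \frac{29 \left(\frac{4 - 1}{-5 - 1} \cdot 29 + \frac{4 - 17}{-23 - 17}\right)}{2} = - \frac{29 \left(\frac{1}{-6} \cdot 3 \cdot 29 + \frac{1}{-40} \left(-13\right)\right)}{2} = - \frac{29 \left(\left(- \frac{1}{6}\right) 3 \cdot 29 - - \frac{13}{40}\right)}{2} = - \frac{29 \left(\left(- \frac{1}{2}\right) 29 + \frac{13}{40}\right)}{2} = - \frac{29 \left(- \frac{29}{2} + \frac{13}{40}\right)}{2} = \left(- \frac{29}{2}\right) \left(- \frac{567}{40}\right) = \frac{16443}{80}$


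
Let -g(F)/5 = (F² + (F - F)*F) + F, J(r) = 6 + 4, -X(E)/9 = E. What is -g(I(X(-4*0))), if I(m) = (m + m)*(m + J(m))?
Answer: 0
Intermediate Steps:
X(E) = -9*E
J(r) = 10
I(m) = 2*m*(10 + m) (I(m) = (m + m)*(m + 10) = (2*m)*(10 + m) = 2*m*(10 + m))
g(F) = -5*F - 5*F² (g(F) = -5*((F² + (F - F)*F) + F) = -5*((F² + 0*F) + F) = -5*((F² + 0) + F) = -5*(F² + F) = -5*(F + F²) = -5*F - 5*F²)
-g(I(X(-4*0))) = -(-5)*2*(-(-36)*0)*(10 - (-36)*0)*(1 + 2*(-(-36)*0)*(10 - (-36)*0)) = -(-5)*2*(-9*0)*(10 - 9*0)*(1 + 2*(-9*0)*(10 - 9*0)) = -(-5)*2*0*(10 + 0)*(1 + 2*0*(10 + 0)) = -(-5)*2*0*10*(1 + 2*0*10) = -(-5)*0*(1 + 0) = -(-5)*0 = -1*0 = 0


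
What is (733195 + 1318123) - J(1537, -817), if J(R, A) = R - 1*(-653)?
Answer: 2049128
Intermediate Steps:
J(R, A) = 653 + R (J(R, A) = R + 653 = 653 + R)
(733195 + 1318123) - J(1537, -817) = (733195 + 1318123) - (653 + 1537) = 2051318 - 1*2190 = 2051318 - 2190 = 2049128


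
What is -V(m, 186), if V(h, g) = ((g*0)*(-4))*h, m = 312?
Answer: 0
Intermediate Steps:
V(h, g) = 0 (V(h, g) = (0*(-4))*h = 0*h = 0)
-V(m, 186) = -1*0 = 0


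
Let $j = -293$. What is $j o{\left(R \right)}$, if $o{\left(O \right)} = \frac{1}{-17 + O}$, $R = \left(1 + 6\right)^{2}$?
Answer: $- \frac{293}{32} \approx -9.1563$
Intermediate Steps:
$R = 49$ ($R = 7^{2} = 49$)
$j o{\left(R \right)} = - \frac{293}{-17 + 49} = - \frac{293}{32}$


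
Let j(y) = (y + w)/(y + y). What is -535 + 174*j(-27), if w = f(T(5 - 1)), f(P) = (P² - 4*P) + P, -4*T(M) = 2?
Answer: -16331/36 ≈ -453.64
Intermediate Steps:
T(M) = -½ (T(M) = -¼*2 = -½)
f(P) = P² - 3*P
w = 7/4 (w = -(-3 - ½)/2 = -½*(-7/2) = 7/4 ≈ 1.7500)
j(y) = (7/4 + y)/(2*y) (j(y) = (y + 7/4)/(y + y) = (7/4 + y)/((2*y)) = (7/4 + y)*(1/(2*y)) = (7/4 + y)/(2*y))
-535 + 174*j(-27) = -535 + 174*((⅛)*(7 + 4*(-27))/(-27)) = -535 + 174*((⅛)*(-1/27)*(7 - 108)) = -535 + 174*((⅛)*(-1/27)*(-101)) = -535 + 174*(101/216) = -535 + 2929/36 = -16331/36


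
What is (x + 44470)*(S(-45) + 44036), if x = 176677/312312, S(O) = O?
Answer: 610977419726147/312312 ≈ 1.9563e+9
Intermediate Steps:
x = 176677/312312 (x = 176677*(1/312312) = 176677/312312 ≈ 0.56571)
(x + 44470)*(S(-45) + 44036) = (176677/312312 + 44470)*(-45 + 44036) = (13888691317/312312)*43991 = 610977419726147/312312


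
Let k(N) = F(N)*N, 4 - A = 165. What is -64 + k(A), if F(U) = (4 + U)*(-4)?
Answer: -101172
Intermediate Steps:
A = -161 (A = 4 - 1*165 = 4 - 165 = -161)
F(U) = -16 - 4*U
k(N) = N*(-16 - 4*N) (k(N) = (-16 - 4*N)*N = N*(-16 - 4*N))
-64 + k(A) = -64 - 4*(-161)*(4 - 161) = -64 - 4*(-161)*(-157) = -64 - 101108 = -101172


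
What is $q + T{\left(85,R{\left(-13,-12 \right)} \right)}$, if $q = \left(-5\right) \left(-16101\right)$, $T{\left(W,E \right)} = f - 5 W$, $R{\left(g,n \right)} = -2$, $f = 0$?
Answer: $80080$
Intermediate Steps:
$T{\left(W,E \right)} = - 5 W$ ($T{\left(W,E \right)} = 0 - 5 W = - 5 W$)
$q = 80505$
$q + T{\left(85,R{\left(-13,-12 \right)} \right)} = 80505 - 425 = 80080$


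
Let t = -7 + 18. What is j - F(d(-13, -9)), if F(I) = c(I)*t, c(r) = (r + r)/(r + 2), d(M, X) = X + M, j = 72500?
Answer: 362379/5 ≈ 72476.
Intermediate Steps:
d(M, X) = M + X
c(r) = 2*r/(2 + r) (c(r) = (2*r)/(2 + r) = 2*r/(2 + r))
t = 11
F(I) = 22*I/(2 + I) (F(I) = (2*I/(2 + I))*11 = 22*I/(2 + I))
j - F(d(-13, -9)) = 72500 - 22*(-13 - 9)/(2 + (-13 - 9)) = 72500 - 22*(-22)/(2 - 22) = 72500 - 22*(-22)/(-20) = 72500 - 22*(-22)*(-1)/20 = 72500 - 1*121/5 = 72500 - 121/5 = 362379/5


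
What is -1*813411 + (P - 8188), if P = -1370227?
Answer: -2191826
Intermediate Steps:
-1*813411 + (P - 8188) = -1*813411 + (-1370227 - 8188) = -813411 - 1378415 = -2191826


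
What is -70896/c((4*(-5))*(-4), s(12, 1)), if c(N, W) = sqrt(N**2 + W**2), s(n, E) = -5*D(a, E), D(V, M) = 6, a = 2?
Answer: -35448*sqrt(73)/365 ≈ -829.78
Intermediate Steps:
s(n, E) = -30 (s(n, E) = -5*6 = -30)
-70896/c((4*(-5))*(-4), s(12, 1)) = -70896/sqrt(((4*(-5))*(-4))**2 + (-30)**2) = -70896/sqrt((-20*(-4))**2 + 900) = -70896/sqrt(80**2 + 900) = -70896/sqrt(6400 + 900) = -70896*sqrt(73)/730 = -35448*sqrt(73)/365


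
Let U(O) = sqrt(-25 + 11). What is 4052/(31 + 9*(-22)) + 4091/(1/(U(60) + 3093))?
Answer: 2113124269/167 + 4091*I*sqrt(14) ≈ 1.2653e+7 + 15307.0*I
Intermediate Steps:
U(O) = I*sqrt(14) (U(O) = sqrt(-14) = I*sqrt(14))
4052/(31 + 9*(-22)) + 4091/(1/(U(60) + 3093)) = 4052/(31 + 9*(-22)) + 4091/(1/(I*sqrt(14) + 3093)) = 4052/(31 - 198) + 4091/(1/(3093 + I*sqrt(14))) = 4052/(-167) + 4091*(3093 + I*sqrt(14)) = 4052*(-1/167) + (12653463 + 4091*I*sqrt(14)) = -4052/167 + (12653463 + 4091*I*sqrt(14)) = 2113124269/167 + 4091*I*sqrt(14)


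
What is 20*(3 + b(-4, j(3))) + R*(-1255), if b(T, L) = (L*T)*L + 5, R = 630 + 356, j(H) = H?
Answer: -1237990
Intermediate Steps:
R = 986
b(T, L) = 5 + T*L² (b(T, L) = T*L² + 5 = 5 + T*L²)
20*(3 + b(-4, j(3))) + R*(-1255) = 20*(3 + (5 - 4*3²)) + 986*(-1255) = 20*(3 + (5 - 4*9)) - 1237430 = 20*(3 + (5 - 36)) - 1237430 = 20*(3 - 31) - 1237430 = 20*(-28) - 1237430 = -560 - 1237430 = -1237990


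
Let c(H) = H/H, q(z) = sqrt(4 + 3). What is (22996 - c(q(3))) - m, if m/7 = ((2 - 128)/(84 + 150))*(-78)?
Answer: 22701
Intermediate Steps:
q(z) = sqrt(7)
c(H) = 1
m = 294 (m = 7*(((2 - 128)/(84 + 150))*(-78)) = 7*(-126/234*(-78)) = 7*(-126*1/234*(-78)) = 7*(-7/13*(-78)) = 7*42 = 294)
(22996 - c(q(3))) - m = (22996 - 1*1) - 1*294 = (22996 - 1) - 294 = 22995 - 294 = 22701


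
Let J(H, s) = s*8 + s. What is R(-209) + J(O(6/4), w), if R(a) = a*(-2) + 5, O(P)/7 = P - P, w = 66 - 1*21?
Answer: 828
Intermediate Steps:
w = 45 (w = 66 - 21 = 45)
O(P) = 0 (O(P) = 7*(P - P) = 7*0 = 0)
R(a) = 5 - 2*a (R(a) = -2*a + 5 = 5 - 2*a)
J(H, s) = 9*s (J(H, s) = 8*s + s = 9*s)
R(-209) + J(O(6/4), w) = (5 - 2*(-209)) + 9*45 = (5 + 418) + 405 = 423 + 405 = 828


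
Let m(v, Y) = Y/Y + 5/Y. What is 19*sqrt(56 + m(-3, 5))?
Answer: 19*sqrt(58) ≈ 144.70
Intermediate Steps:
m(v, Y) = 1 + 5/Y
19*sqrt(56 + m(-3, 5)) = 19*sqrt(56 + (5 + 5)/5) = 19*sqrt(56 + (1/5)*10) = 19*sqrt(56 + 2) = 19*sqrt(58)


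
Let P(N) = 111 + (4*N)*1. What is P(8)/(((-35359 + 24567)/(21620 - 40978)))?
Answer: 1384097/5396 ≈ 256.50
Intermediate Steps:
P(N) = 111 + 4*N
P(8)/(((-35359 + 24567)/(21620 - 40978))) = (111 + 4*8)/(((-35359 + 24567)/(21620 - 40978))) = (111 + 32)/((-10792/(-19358))) = 143/((-10792*(-1/19358))) = 143/(5396/9679) = 143*(9679/5396) = 1384097/5396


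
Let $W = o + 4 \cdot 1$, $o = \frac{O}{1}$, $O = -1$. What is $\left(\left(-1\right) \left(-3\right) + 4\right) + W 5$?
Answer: $22$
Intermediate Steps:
$o = -1$ ($o = - 1^{-1} = \left(-1\right) 1 = -1$)
$W = 3$ ($W = -1 + 4 \cdot 1 = -1 + 4 = 3$)
$\left(\left(-1\right) \left(-3\right) + 4\right) + W 5 = \left(\left(-1\right) \left(-3\right) + 4\right) + 3 \cdot 5 = \left(3 + 4\right) + 15 = 7 + 15 = 22$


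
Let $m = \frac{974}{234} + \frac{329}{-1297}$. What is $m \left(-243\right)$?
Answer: $- \frac{16014942}{16861} \approx -949.82$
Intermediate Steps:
$m = \frac{593146}{151749}$ ($m = 974 \cdot \frac{1}{234} + 329 \left(- \frac{1}{1297}\right) = \frac{487}{117} - \frac{329}{1297} = \frac{593146}{151749} \approx 3.9087$)
$m \left(-243\right) = \frac{593146}{151749} \left(-243\right) = - \frac{16014942}{16861}$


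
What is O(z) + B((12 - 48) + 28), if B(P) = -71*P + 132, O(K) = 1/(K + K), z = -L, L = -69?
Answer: 96601/138 ≈ 700.01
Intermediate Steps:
z = 69 (z = -1*(-69) = 69)
O(K) = 1/(2*K)
B(P) = 132 - 71*P
O(z) + B((12 - 48) + 28) = (1/2)/69 + (132 - 71*((12 - 48) + 28)) = (1/2)*(1/69) + (132 - 71*(-36 + 28)) = 1/138 + (132 - 71*(-8)) = 1/138 + (132 + 568) = 1/138 + 700 = 96601/138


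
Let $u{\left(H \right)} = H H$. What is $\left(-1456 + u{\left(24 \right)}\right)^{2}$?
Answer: $774400$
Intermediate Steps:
$u{\left(H \right)} = H^{2}$
$\left(-1456 + u{\left(24 \right)}\right)^{2} = \left(-1456 + 24^{2}\right)^{2} = \left(-1456 + 576\right)^{2} = \left(-880\right)^{2} = 774400$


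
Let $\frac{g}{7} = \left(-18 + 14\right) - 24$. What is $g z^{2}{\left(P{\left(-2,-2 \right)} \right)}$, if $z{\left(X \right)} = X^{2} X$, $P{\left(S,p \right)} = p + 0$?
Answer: $-12544$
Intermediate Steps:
$P{\left(S,p \right)} = p$
$z{\left(X \right)} = X^{3}$
$g = -196$ ($g = 7 \left(\left(-18 + 14\right) - 24\right) = 7 \left(-4 - 24\right) = 7 \left(-28\right) = -196$)
$g z^{2}{\left(P{\left(-2,-2 \right)} \right)} = - 196 \left(\left(-2\right)^{3}\right)^{2} = - 196 \left(-8\right)^{2} = \left(-196\right) 64 = -12544$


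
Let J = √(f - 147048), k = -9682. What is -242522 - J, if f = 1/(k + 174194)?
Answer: -242522 - 5*I*√9949340521286/41128 ≈ -2.4252e+5 - 383.47*I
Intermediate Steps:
f = 1/164512 (f = 1/(-9682 + 174194) = 1/164512 ≈ 6.0786e-6)
J = 5*I*√9949340521286/41128 (J = √(1/164512 - 147048) = √(-24191160575/164512) = 5*I*√9949340521286/41128 ≈ 383.47*I)
-242522 - J = -242522 - 5*I*√9949340521286/41128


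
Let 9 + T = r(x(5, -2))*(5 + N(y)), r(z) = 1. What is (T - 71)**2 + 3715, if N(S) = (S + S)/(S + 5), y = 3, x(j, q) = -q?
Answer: 147649/16 ≈ 9228.1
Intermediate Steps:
N(S) = 2*S/(5 + S) (N(S) = (2*S)/(5 + S) = 2*S/(5 + S))
T = -13/4 (T = -9 + 1*(5 + 2*3/(5 + 3)) = -9 + 1*(5 + 2*3/8) = -9 + 1*(5 + 2*3*(1/8)) = -9 + 1*(5 + 3/4) = -9 + 1*(23/4) = -9 + 23/4 = -13/4 ≈ -3.2500)
(T - 71)**2 + 3715 = (-13/4 - 71)**2 + 3715 = (-297/4)**2 + 3715 = 88209/16 + 3715 = 147649/16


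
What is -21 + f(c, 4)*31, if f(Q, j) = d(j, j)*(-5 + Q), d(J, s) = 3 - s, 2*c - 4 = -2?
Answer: 103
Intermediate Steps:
c = 1 (c = 2 + (½)*(-2) = 2 - 1 = 1)
f(Q, j) = (-5 + Q)*(3 - j) (f(Q, j) = (3 - j)*(-5 + Q) = (-5 + Q)*(3 - j))
-21 + f(c, 4)*31 = -21 - (-5 + 1)*(-3 + 4)*31 = -21 - 1*(-4)*1*31 = -21 + 4*31 = -21 + 124 = 103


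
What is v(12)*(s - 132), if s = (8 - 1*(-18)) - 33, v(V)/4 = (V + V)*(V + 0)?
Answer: -160128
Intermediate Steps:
v(V) = 8*V² (v(V) = 4*((V + V)*(V + 0)) = 4*((2*V)*V) = 4*(2*V²) = 8*V²)
s = -7 (s = (8 + 18) - 33 = 26 - 33 = -7)
v(12)*(s - 132) = (8*12²)*(-7 - 132) = (8*144)*(-139) = 1152*(-139) = -160128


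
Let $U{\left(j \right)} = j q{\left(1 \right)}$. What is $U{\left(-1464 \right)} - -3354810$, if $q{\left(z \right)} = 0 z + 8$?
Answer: $3343098$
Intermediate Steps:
$q{\left(z \right)} = 8$ ($q{\left(z \right)} = 0 + 8 = 8$)
$U{\left(j \right)} = 8 j$ ($U{\left(j \right)} = j 8 = 8 j$)
$U{\left(-1464 \right)} - -3354810 = 8 \left(-1464\right) - -3354810 = -11712 + 3354810 = 3343098$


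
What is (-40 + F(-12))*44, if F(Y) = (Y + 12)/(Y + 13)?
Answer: -1760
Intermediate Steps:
F(Y) = (12 + Y)/(13 + Y)
(-40 + F(-12))*44 = (-40 + (12 - 12)/(13 - 12))*44 = (-40 + 0/1)*44 = (-40 + 1*0)*44 = (-40 + 0)*44 = -40*44 = -1760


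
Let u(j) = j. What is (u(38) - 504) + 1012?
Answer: 546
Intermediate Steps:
(u(38) - 504) + 1012 = (38 - 504) + 1012 = -466 + 1012 = 546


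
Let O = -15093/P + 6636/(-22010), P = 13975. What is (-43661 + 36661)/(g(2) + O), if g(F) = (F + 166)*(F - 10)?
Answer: 385175000/74029617 ≈ 5.2030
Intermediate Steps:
g(F) = (-10 + F)*(166 + F) (g(F) = (166 + F)*(-10 + F) = (-10 + F)*(166 + F))
O = -76017/55025 (O = -15093/13975 + 6636/(-22010) = -15093*1/13975 + 6636*(-1/22010) = -27/25 - 3318/11005 = -76017/55025 ≈ -1.3815)
(-43661 + 36661)/(g(2) + O) = (-43661 + 36661)/((-1660 + 2² + 156*2) - 76017/55025) = -7000/((-1660 + 4 + 312) - 76017/55025) = -7000/(-1344 - 76017/55025) = -7000/(-74029617/55025) = -7000*(-55025/74029617) = 385175000/74029617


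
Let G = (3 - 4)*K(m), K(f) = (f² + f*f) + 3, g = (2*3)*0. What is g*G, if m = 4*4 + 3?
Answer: 0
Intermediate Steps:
m = 19 (m = 16 + 3 = 19)
g = 0 (g = 6*0 = 0)
K(f) = 3 + 2*f² (K(f) = (f² + f²) + 3 = 2*f² + 3 = 3 + 2*f²)
G = -725 (G = (3 - 4)*(3 + 2*19²) = -(3 + 2*361) = -(3 + 722) = -1*725 = -725)
g*G = 0*(-725) = 0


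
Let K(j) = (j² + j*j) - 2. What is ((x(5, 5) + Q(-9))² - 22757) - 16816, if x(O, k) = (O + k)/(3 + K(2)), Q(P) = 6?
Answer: -3201317/81 ≈ -39522.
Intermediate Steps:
K(j) = -2 + 2*j² (K(j) = (j² + j²) - 2 = 2*j² - 2 = -2 + 2*j²)
x(O, k) = O/9 + k/9 (x(O, k) = (O + k)/(3 + (-2 + 2*2²)) = (O + k)/(3 + (-2 + 2*4)) = (O + k)/(3 + (-2 + 8)) = (O + k)/(3 + 6) = (O + k)/9 = (O + k)*(⅑) = O/9 + k/9)
((x(5, 5) + Q(-9))² - 22757) - 16816 = ((((⅑)*5 + (⅑)*5) + 6)² - 22757) - 16816 = (((5/9 + 5/9) + 6)² - 22757) - 16816 = ((10/9 + 6)² - 22757) - 16816 = ((64/9)² - 22757) - 16816 = (4096/81 - 22757) - 16816 = -1839221/81 - 16816 = -3201317/81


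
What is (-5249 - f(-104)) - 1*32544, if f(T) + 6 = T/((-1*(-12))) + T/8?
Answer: -113296/3 ≈ -37765.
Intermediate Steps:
f(T) = -6 + 5*T/24 (f(T) = -6 + (T/((-1*(-12))) + T/8) = -6 + (T/12 + T*(1/8)) = -6 + (T*(1/12) + T/8) = -6 + (T/12 + T/8) = -6 + 5*T/24)
(-5249 - f(-104)) - 1*32544 = (-5249 - (-6 + (5/24)*(-104))) - 1*32544 = (-5249 - (-6 - 65/3)) - 32544 = (-5249 - 1*(-83/3)) - 32544 = (-5249 + 83/3) - 32544 = -15664/3 - 32544 = -113296/3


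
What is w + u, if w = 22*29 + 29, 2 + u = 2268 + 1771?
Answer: 4704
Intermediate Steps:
u = 4037 (u = -2 + (2268 + 1771) = -2 + 4039 = 4037)
w = 667 (w = 638 + 29 = 667)
w + u = 667 + 4037 = 4704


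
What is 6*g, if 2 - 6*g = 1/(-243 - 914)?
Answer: 2315/1157 ≈ 2.0009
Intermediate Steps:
g = 2315/6942 (g = ⅓ - 1/(6*(-243 - 914)) = ⅓ - ⅙/(-1157) = ⅓ - ⅙*(-1/1157) = ⅓ + 1/6942 = 2315/6942 ≈ 0.33348)
6*g = 6*(2315/6942) = 2315/1157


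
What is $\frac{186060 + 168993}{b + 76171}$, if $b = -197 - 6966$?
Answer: $\frac{18687}{3632} \approx 5.1451$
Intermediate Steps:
$b = -7163$ ($b = -197 - 6966 = -7163$)
$\frac{186060 + 168993}{b + 76171} = \frac{186060 + 168993}{-7163 + 76171} = \frac{355053}{69008} = 355053 \cdot \frac{1}{69008} = \frac{18687}{3632}$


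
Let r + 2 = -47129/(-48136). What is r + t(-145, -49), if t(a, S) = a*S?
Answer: 341957137/48136 ≈ 7104.0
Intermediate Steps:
t(a, S) = S*a
r = -49143/48136 (r = -2 - 47129/(-48136) = -2 - 47129*(-1/48136) = -2 + 47129/48136 = -49143/48136 ≈ -1.0209)
r + t(-145, -49) = -49143/48136 - 49*(-145) = -49143/48136 + 7105 = 341957137/48136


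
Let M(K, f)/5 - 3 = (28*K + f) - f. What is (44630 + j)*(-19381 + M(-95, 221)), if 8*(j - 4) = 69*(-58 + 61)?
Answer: -5835437907/4 ≈ -1.4589e+9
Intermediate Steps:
M(K, f) = 15 + 140*K (M(K, f) = 15 + 5*((28*K + f) - f) = 15 + 5*((f + 28*K) - f) = 15 + 5*(28*K) = 15 + 140*K)
j = 239/8 (j = 4 + (69*(-58 + 61))/8 = 4 + (69*3)/8 = 4 + (⅛)*207 = 4 + 207/8 = 239/8 ≈ 29.875)
(44630 + j)*(-19381 + M(-95, 221)) = (44630 + 239/8)*(-19381 + (15 + 140*(-95))) = 357279*(-19381 + (15 - 13300))/8 = 357279*(-19381 - 13285)/8 = (357279/8)*(-32666) = -5835437907/4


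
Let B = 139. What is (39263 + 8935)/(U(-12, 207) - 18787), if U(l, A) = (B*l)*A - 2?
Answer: -16066/121355 ≈ -0.13239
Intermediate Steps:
U(l, A) = -2 + 139*A*l (U(l, A) = (139*l)*A - 2 = 139*A*l - 2 = -2 + 139*A*l)
(39263 + 8935)/(U(-12, 207) - 18787) = (39263 + 8935)/((-2 + 139*207*(-12)) - 18787) = 48198/((-2 - 345276) - 18787) = 48198/(-345278 - 18787) = 48198/(-364065) = 48198*(-1/364065) = -16066/121355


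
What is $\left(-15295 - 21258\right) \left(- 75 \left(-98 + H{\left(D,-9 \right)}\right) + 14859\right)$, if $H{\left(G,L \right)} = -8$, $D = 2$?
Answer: $-833737377$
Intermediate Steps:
$\left(-15295 - 21258\right) \left(- 75 \left(-98 + H{\left(D,-9 \right)}\right) + 14859\right) = \left(-15295 - 21258\right) \left(- 75 \left(-98 - 8\right) + 14859\right) = - 36553 \left(\left(-75\right) \left(-106\right) + 14859\right) = - 36553 \left(7950 + 14859\right) = \left(-36553\right) 22809 = -833737377$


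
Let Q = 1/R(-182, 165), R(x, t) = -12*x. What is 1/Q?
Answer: 2184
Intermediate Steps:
Q = 1/2184 (Q = 1/(-12*(-182)) = 1/2184 ≈ 0.00045788)
1/Q = 1/(1/2184) = 2184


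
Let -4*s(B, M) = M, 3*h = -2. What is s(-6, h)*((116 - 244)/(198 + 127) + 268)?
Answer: 43486/975 ≈ 44.601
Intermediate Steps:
h = -⅔ (h = (⅓)*(-2) = -⅔ ≈ -0.66667)
s(B, M) = -M/4
s(-6, h)*((116 - 244)/(198 + 127) + 268) = (-¼*(-⅔))*((116 - 244)/(198 + 127) + 268) = (-128/325 + 268)/6 = (⅙)*(86972/325) = 43486/975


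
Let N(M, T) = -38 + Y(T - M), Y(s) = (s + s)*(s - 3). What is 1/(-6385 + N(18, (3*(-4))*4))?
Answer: 1/2685 ≈ 0.00037244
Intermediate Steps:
Y(s) = 2*s*(-3 + s) (Y(s) = (2*s)*(-3 + s) = 2*s*(-3 + s))
N(M, T) = -38 + 2*(T - M)*(-3 + T - M) (N(M, T) = -38 + 2*(T - M)*(-3 + (T - M)) = -38 + 2*(T - M)*(-3 + T - M))
1/(-6385 + N(18, (3*(-4))*4)) = 1/(-6385 + (-38 + 2*(18 - 3*(-4)*4)*(3 + 18 - 3*(-4)*4))) = 1/(-6385 + (-38 + 2*(18 - (-12)*4)*(3 + 18 - (-12)*4))) = 1/(-6385 + (-38 + 2*(18 - 1*(-48))*(3 + 18 - 1*(-48)))) = 1/(-6385 + (-38 + 2*(18 + 48)*(3 + 18 + 48))) = 1/(-6385 + (-38 + 2*66*69)) = 1/(-6385 + (-38 + 9108)) = 1/(-6385 + 9070) = 1/2685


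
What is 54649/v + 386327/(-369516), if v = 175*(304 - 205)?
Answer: 642884029/304850700 ≈ 2.1088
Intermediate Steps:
v = 17325 (v = 175*99 = 17325)
54649/v + 386327/(-369516) = 54649/17325 + 386327/(-369516) = 54649*(1/17325) + 386327*(-1/369516) = 7807/2475 - 386327/369516 = 642884029/304850700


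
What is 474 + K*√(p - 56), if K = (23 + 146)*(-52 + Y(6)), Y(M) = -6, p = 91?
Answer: 474 - 9802*√35 ≈ -57515.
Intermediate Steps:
K = -9802 (K = (23 + 146)*(-52 - 6) = 169*(-58) = -9802)
474 + K*√(p - 56) = 474 - 9802*√(91 - 56) = 474 - 9802*√35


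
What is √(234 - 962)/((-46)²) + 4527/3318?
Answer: 1509/1106 + I*√182/1058 ≈ 1.3644 + 0.012751*I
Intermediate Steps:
√(234 - 962)/((-46)²) + 4527/3318 = √(-728)/2116 + 4527*(1/3318) = (2*I*√182)*(1/2116) + 1509/1106 = I*√182/1058 + 1509/1106 = 1509/1106 + I*√182/1058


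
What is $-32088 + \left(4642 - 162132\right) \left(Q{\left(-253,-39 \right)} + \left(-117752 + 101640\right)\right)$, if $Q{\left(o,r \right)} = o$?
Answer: $2577291762$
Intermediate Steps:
$-32088 + \left(4642 - 162132\right) \left(Q{\left(-253,-39 \right)} + \left(-117752 + 101640\right)\right) = -32088 + \left(4642 - 162132\right) \left(-253 + \left(-117752 + 101640\right)\right) = -32088 - 157490 \left(-253 - 16112\right) = -32088 - -2577323850 = -32088 + 2577323850 = 2577291762$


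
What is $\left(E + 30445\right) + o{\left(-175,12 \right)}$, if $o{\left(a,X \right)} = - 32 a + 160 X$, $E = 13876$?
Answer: $51841$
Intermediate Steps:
$\left(E + 30445\right) + o{\left(-175,12 \right)} = \left(13876 + 30445\right) + \left(\left(-32\right) \left(-175\right) + 160 \cdot 12\right) = 44321 + \left(5600 + 1920\right) = 44321 + 7520 = 51841$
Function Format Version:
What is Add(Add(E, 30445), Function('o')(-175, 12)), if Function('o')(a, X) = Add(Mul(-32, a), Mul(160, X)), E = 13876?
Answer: 51841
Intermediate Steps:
Add(Add(E, 30445), Function('o')(-175, 12)) = Add(Add(13876, 30445), Add(Mul(-32, -175), Mul(160, 12))) = Add(44321, Add(5600, 1920)) = Add(44321, 7520) = 51841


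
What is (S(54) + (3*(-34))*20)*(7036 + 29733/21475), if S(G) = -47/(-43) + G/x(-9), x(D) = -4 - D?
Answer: -65898233684819/4617125 ≈ -1.4273e+7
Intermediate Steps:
S(G) = 47/43 + G/5 (S(G) = -47/(-43) + G/(-4 - 1*(-9)) = -47*(-1/43) + G/(-4 + 9) = 47/43 + G/5)
(S(54) + (3*(-34))*20)*(7036 + 29733/21475) = ((47/43 + (1/5)*54) + (3*(-34))*20)*(7036 + 29733/21475) = ((47/43 + 54/5) - 102*20)*(7036 + 29733*(1/21475)) = (2557/215 - 2040)*(7036 + 29733/21475) = -436043/215*151127833/21475 = -65898233684819/4617125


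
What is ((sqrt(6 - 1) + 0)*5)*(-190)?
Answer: -950*sqrt(5) ≈ -2124.3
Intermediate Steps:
((sqrt(6 - 1) + 0)*5)*(-190) = ((sqrt(5) + 0)*5)*(-190) = (sqrt(5)*5)*(-190) = (5*sqrt(5))*(-190) = -950*sqrt(5)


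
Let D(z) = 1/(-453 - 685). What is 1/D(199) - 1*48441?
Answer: -49579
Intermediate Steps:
D(z) = -1/1138 (D(z) = 1/(-1138) = -1/1138)
1/D(199) - 1*48441 = 1/(-1/1138) - 1*48441 = -1138 - 48441 = -49579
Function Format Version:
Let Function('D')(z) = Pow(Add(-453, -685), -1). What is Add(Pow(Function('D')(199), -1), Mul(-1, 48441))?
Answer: -49579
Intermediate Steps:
Function('D')(z) = Rational(-1, 1138) (Function('D')(z) = Pow(-1138, -1) = Rational(-1, 1138))
Add(Pow(Function('D')(199), -1), Mul(-1, 48441)) = Add(Pow(Rational(-1, 1138), -1), Mul(-1, 48441)) = Add(-1138, -48441) = -49579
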